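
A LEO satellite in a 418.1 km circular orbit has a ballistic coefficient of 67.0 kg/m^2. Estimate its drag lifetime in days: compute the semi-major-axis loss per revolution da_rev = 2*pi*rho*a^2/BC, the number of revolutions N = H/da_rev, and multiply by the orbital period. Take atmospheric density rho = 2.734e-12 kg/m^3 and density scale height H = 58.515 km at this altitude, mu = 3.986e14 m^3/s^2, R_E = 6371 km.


a = R_E + alt = 6789.1000 km = 6.7891e+06 m
da_rev = 2*pi*rho*a^2/BC = 2*pi*2.734e-12*(6.7891e+06)^2/67.0 = 11.817565 m per revolution
N = H/da_rev = 58515.0000 m / 11.817565 m = 4951.5278 revolutions
P = 2*pi*sqrt(a^3/mu) = 5567.1065 s
lifetime = N*P = 4951.5278 * 5567.1065 = 2.7565683e+07 s = 319.0473 days

319.0473 days


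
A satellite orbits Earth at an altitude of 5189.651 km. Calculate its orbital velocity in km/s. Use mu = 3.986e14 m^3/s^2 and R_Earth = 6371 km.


r = R_E + alt = 6371.0 + 5189.651 = 11560.6510 km = 1.1560651e+07 m
v = sqrt(mu/r) = sqrt(3.986e14 / 1.1560651e+07) = 5871.8845 m/s = 5.8719 km/s

5.8719 km/s


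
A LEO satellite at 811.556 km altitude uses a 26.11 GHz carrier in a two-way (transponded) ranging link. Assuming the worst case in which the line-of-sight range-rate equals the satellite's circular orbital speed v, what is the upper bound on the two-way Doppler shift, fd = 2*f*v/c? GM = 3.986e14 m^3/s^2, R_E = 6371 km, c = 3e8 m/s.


r = 7.182556e+06 m
v = sqrt(mu/r) = 7449.5345 m/s (worst-case radial velocity)
f = 26.11 GHz = 2.611e+10 Hz
fd = 2*f*v/c = 2*2.611e+10*7449.5345/3.0e+08
fd = 1.2967156e+06 Hz

1.2967e+06 Hz


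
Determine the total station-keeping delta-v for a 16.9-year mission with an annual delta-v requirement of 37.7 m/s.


dV = rate * years = 37.7 * 16.9
dV = 637.1300 m/s

637.1300 m/s


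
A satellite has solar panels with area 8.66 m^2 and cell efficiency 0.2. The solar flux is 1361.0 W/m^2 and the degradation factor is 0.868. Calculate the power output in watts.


P = area * eta * S * degradation
P = 8.66 * 0.2 * 1361.0 * 0.868
P = 2046.0947 W

2046.0947 W


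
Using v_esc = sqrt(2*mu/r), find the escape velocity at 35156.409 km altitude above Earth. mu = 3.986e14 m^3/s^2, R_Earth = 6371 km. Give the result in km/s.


r = 6371.0 + 35156.409 = 41527.4090 km = 4.1527409e+07 m
v_esc = sqrt(2*mu/r) = sqrt(2*3.986e14 / 4.1527409e+07)
v_esc = 4381.4335 m/s = 4.3814 km/s

4.3814 km/s


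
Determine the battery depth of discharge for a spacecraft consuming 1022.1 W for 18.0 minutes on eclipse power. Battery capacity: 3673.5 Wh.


E_used = P * t / 60 = 1022.1 * 18.0 / 60 = 306.6300 Wh
DOD = E_used / E_total * 100 = 306.6300 / 3673.5 * 100
DOD = 8.3471 %

8.3471 %


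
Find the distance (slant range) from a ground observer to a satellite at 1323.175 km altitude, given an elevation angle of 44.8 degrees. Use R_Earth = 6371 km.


h = 1323.175 km, el = 44.8 deg
d = -R_E*sin(el) + sqrt((R_E*sin(el))^2 + 2*R_E*h + h^2)
d = -6371.0000*sin(0.7819075) + sqrt((6371.0000*0.7046342)^2 + 2*6371.0000*1323.175 + 1323.175^2)
d = 1736.8356 km

1736.8356 km


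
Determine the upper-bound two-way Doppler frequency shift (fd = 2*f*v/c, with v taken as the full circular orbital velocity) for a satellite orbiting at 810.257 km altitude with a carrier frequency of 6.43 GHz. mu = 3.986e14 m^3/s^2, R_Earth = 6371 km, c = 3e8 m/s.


r = 7.181257e+06 m
v = sqrt(mu/r) = 7450.2083 m/s (worst-case radial velocity)
f = 6.43 GHz = 6.43e+09 Hz
fd = 2*f*v/c = 2*6.43e+09*7450.2083/3.0e+08
fd = 319365.5937 Hz

319365.5937 Hz


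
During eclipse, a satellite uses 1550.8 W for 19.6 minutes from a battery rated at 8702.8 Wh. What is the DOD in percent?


E_used = P * t / 60 = 1550.8 * 19.6 / 60 = 506.5947 Wh
DOD = E_used / E_total * 100 = 506.5947 / 8702.8 * 100
DOD = 5.8211 %

5.8211 %


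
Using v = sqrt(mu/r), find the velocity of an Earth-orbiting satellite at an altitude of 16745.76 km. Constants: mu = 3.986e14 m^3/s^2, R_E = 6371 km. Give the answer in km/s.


r = R_E + alt = 6371.0 + 16745.76 = 23116.7600 km = 2.311676e+07 m
v = sqrt(mu/r) = sqrt(3.986e14 / 2.311676e+07) = 4152.4572 m/s = 4.1525 km/s

4.1525 km/s


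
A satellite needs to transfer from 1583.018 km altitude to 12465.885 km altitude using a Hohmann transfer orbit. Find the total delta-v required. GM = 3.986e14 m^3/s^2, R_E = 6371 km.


r1 = 7954.0180 km = 7.954018e+06 m
r2 = 18836.8850 km = 1.8836885e+07 m
dv1 = sqrt(mu/r1)*(sqrt(2*r2/(r1+r2)) - 1) = 1315.5674 m/s
dv2 = sqrt(mu/r2)*(1 - sqrt(2*r1/(r1+r2))) = 1055.3728 m/s
total dv = |dv1| + |dv2| = 1315.5674 + 1055.3728 = 2370.9401 m/s = 2.3709 km/s

2.3709 km/s


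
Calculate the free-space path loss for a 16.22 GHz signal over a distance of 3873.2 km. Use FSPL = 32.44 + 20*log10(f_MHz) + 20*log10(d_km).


f = 16.22 GHz = 16220.0000 MHz
d = 3873.2 km
FSPL = 32.44 + 20*log10(16220.0000) + 20*log10(3873.2)
FSPL = 32.44 + 84.2010 + 71.7614
FSPL = 188.4024 dB

188.4024 dB


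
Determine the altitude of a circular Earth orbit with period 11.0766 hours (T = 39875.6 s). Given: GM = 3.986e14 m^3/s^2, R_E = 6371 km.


T = 39875.6 s
r = (mu*T^2/(4*pi^2))^(1/3) = (3.986e14 * 39875.6^2 / (4*pi^2))^(1/3)
r = 2.5226907e+07 m = 25226.9070 km
alt = r - R_E = 25226.9070 - 6371 = 18855.9070 km

18855.9070 km


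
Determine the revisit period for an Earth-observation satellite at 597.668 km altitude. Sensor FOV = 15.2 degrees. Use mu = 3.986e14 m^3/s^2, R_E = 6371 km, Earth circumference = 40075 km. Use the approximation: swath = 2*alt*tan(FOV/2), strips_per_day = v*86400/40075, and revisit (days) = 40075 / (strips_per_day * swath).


swath = 2*597.668*tan(0.132645) = 159.4919 km
v = sqrt(mu/r) = 7562.9941 m/s = 7.5630 km/s
strips/day = v*86400/40075 = 7.5630*86400/40075 = 16.3055
coverage/day = strips * swath = 16.3055 * 159.4919 = 2600.5939 km
revisit = 40075 / 2600.5939 = 15.4099 days

15.4099 days


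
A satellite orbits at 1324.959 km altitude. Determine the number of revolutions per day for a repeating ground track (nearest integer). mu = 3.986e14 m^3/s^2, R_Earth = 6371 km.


r = 7.695959e+06 m
T = 2*pi*sqrt(r^3/mu) = 6719.0108 s = 111.9835 min
revs/day = 1440 / 111.9835 = 12.8590
Rounded: 13 revolutions per day

13 revolutions per day


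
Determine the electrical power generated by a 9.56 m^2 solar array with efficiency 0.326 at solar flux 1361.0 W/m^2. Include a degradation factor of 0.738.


P = area * eta * S * degradation
P = 9.56 * 0.326 * 1361.0 * 0.738
P = 3130.3290 W

3130.3290 W


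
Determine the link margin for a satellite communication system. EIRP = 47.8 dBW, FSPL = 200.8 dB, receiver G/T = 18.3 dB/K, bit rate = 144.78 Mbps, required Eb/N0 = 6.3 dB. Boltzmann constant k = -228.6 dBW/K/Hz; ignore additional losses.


C/N0 = EIRP - FSPL + G/T - k = 47.8 - 200.8 + 18.3 - (-228.6)
C/N0 = 93.9000 dB-Hz
R_b = 144.78 Mbps = 1.4478e+08 bps -> 10*log10(R_b) = 81.6071 dB-Hz
Eb/N0 = C/N0 - 10*log10(R_b) = 93.9000 - 81.6071 = 12.2929 dB
Margin = Eb/N0 - Eb/N0_req = 12.2929 - 6.3 = 5.9929 dB (link closes)

5.9929 dB


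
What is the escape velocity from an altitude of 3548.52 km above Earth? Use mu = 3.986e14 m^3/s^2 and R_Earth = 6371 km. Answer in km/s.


r = 6371.0 + 3548.52 = 9919.5200 km = 9.91952e+06 m
v_esc = sqrt(2*mu/r) = sqrt(2*3.986e14 / 9.91952e+06)
v_esc = 8964.7528 m/s = 8.9648 km/s

8.9648 km/s


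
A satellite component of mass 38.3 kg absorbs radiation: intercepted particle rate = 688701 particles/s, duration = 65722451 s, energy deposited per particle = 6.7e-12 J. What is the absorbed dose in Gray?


Total energy deposited = rate * time * E_per
  = 688701 * 65722451 * 6.7e-12 = 303.2629 J
Dose = E_total / mass = 303.2629 / 38.3
Dose = 7.9181 Gy

7.9181 Gy


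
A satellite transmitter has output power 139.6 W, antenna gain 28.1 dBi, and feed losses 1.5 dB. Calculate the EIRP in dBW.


Pt = 139.6 W = 21.4489 dBW
EIRP = Pt_dBW + Gt - losses = 21.4489 + 28.1 - 1.5 = 48.0489 dBW

48.0489 dBW


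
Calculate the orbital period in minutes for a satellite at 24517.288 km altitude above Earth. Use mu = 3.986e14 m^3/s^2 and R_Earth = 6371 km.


r = 30888.2880 km = 3.0888288e+07 m
T = 2*pi*sqrt(r^3/mu) = 2*pi*sqrt(2.9470094e+22 / 3.986e14)
T = 54025.8960 s = 900.4316 min

900.4316 minutes


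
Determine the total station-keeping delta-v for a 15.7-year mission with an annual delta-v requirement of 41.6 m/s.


dV = rate * years = 41.6 * 15.7
dV = 653.1200 m/s

653.1200 m/s


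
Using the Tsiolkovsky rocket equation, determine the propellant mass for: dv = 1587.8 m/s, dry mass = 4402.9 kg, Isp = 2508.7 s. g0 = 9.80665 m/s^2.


ve = Isp * g0 = 2508.7 * 9.80665 = 24601.942855 m/s
mass ratio = exp(dv/ve) = exp(1587.8/24601.942855) = 1.06666784
m_prop = m_dry * (mr - 1) = 4402.9 * (1.06666784 - 1)
m_prop = 293.5318 kg

293.5318 kg


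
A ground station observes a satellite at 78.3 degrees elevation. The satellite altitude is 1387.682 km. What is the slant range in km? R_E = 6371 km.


h = 1387.682 km, el = 78.3 deg
d = -R_E*sin(el) + sqrt((R_E*sin(el))^2 + 2*R_E*h + h^2)
d = -6371.0000*sin(1.3666) + sqrt((6371.0000*0.9792228)^2 + 2*6371.0000*1387.682 + 1387.682^2)
d = 1411.7304 km

1411.7304 km


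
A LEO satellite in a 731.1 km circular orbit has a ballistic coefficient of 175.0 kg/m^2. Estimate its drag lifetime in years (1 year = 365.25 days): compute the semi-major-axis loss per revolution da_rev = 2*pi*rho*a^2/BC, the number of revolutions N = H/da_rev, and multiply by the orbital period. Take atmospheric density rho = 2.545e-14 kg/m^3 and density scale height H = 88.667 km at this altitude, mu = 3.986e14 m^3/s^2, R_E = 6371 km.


a = R_E + alt = 7102.1000 km = 7.1021e+06 m
da_rev = 2*pi*rho*a^2/BC = 2*pi*2.545e-14*(7.1021e+06)^2/175.0 = 0.0460896248 m per revolution
N = H/da_rev = 88667.0000 m / 0.0460896248 m = 1.9237952e+06 revolutions
P = 2*pi*sqrt(a^3/mu) = 5956.5034 s
lifetime = N*P = 1.9237952e+06 * 5956.5034 = 1.1459093e+10 s = 132628.3893 days
years = 132628.3893 / 365.25 = 363.1167 years

363.1167 years


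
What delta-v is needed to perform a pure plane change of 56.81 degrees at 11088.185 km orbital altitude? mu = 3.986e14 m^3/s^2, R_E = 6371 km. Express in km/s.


r = 17459.1850 km = 1.7459185e+07 m
V = sqrt(mu/r) = 4778.1157 m/s
di = 56.81 deg = 0.9915215 rad
dV = 2*V*sin(di/2) = 2*4778.1157*sin(0.4957608)
dV = 4545.9086 m/s = 4.5459 km/s

4.5459 km/s


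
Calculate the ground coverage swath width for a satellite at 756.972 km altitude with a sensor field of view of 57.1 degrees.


FOV = 57.1 deg = 0.996583 rad
swath = 2 * alt * tan(FOV/2) = 2 * 756.972 * tan(0.4982915)
swath = 2 * 756.972 * 0.5440862
swath = 823.7160 km

823.7160 km


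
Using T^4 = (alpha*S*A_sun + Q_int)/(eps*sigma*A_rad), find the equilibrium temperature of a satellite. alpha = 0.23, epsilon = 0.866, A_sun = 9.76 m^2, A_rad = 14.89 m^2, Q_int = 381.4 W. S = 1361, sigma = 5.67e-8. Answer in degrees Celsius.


Numerator = alpha*S*A_sun + Q_int = 0.23*1361*9.76 + 381.4 = 3436.5728 W
Denominator = eps*sigma*A_rad = 0.866*5.67e-8*14.89 = 7.3113176e-07 W/K^4
T^4 = 4.7003468e+09 K^4
T = 261.8379 K = -11.3121 C

-11.3121 degrees Celsius


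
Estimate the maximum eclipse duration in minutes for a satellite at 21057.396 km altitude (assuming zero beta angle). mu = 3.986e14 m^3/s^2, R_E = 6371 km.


r = 27428.3960 km
T = 753.4607 min
Eclipse fraction = arcsin(R_E/r)/pi = arcsin(6371.0000/27428.3960)/pi
= arcsin(0.2322775)/pi = 0.07461776
Eclipse duration = 0.07461776 * 753.4607 = 56.2215 min

56.2215 minutes


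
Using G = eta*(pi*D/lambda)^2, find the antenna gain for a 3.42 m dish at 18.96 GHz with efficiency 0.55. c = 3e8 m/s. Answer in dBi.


lambda = c/f = 3e8 / 1.896e+10 = 0.01582278 m
G = eta*(pi*D/lambda)^2 = 0.55*(pi*3.42/0.01582278)^2
G = 253599.7398 (linear)
G = 10*log10(253599.7398) = 54.0415 dBi

54.0415 dBi


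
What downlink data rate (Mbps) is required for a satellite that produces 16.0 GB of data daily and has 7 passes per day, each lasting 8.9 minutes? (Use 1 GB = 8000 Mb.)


total contact time = 7 * 8.9 * 60 = 3738.0000 s
data = 16.0 GB = 128000.0000 Mb
rate = 128000.0000 / 3738.0000 = 34.2429 Mbps

34.2429 Mbps


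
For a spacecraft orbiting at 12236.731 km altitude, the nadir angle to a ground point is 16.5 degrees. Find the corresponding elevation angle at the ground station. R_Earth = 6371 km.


r = R_E + alt = 18607.7310 km
Law of sines in the satellite / Earth-center / ground-point triangle:
  sin(nadir)/R_E = sin(90 + el)/r  =>  cos(el) = (r/R_E)*sin(nadir)
cos(el) = (18607.7310 / 6371.0000) * sin(16.5 deg) = 0.8295214
el = arccos(0.8295214) = 33.9504 deg
(Earth-central angle = 90 - nadir - el = 39.5496 deg)

33.9504 degrees


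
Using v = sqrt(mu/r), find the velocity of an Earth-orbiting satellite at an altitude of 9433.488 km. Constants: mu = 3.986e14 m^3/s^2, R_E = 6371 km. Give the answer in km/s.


r = R_E + alt = 6371.0 + 9433.488 = 15804.4880 km = 1.5804488e+07 m
v = sqrt(mu/r) = sqrt(3.986e14 / 1.5804488e+07) = 5022.0199 m/s = 5.0220 km/s

5.0220 km/s


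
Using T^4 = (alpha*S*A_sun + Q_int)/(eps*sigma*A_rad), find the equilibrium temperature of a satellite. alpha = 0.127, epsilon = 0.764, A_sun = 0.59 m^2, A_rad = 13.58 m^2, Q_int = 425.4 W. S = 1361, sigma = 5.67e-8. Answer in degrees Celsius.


Numerator = alpha*S*A_sun + Q_int = 0.127*1361*0.59 + 425.4 = 527.3797 W
Denominator = eps*sigma*A_rad = 0.764*5.67e-8*13.58 = 5.882693e-07 W/K^4
T^4 = 8.9649371e+08 K^4
T = 173.0361 K = -100.1139 C

-100.1139 degrees Celsius


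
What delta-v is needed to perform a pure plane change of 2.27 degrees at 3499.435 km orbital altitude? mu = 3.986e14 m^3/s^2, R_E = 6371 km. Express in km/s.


r = 9870.4350 km = 9.870435e+06 m
V = sqrt(mu/r) = 6354.7797 m/s
di = 2.27 deg = 0.03961897 rad
dV = 2*V*sin(di/2) = 2*6354.7797*sin(0.01980949)
dV = 251.7534 m/s = 0.2517534 km/s

0.2518 km/s


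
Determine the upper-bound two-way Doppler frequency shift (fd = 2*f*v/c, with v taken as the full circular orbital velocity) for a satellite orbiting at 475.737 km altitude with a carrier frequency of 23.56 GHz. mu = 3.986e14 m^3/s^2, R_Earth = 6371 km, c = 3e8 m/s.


r = 6.846737e+06 m
v = sqrt(mu/r) = 7630.0402 m/s (worst-case radial velocity)
f = 23.56 GHz = 2.356e+10 Hz
fd = 2*f*v/c = 2*2.356e+10*7630.0402/3.0e+08
fd = 1.198425e+06 Hz

1.1984e+06 Hz


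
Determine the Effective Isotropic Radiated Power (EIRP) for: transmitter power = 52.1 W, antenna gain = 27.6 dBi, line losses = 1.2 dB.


Pt = 52.1 W = 17.1684 dBW
EIRP = Pt_dBW + Gt - losses = 17.1684 + 27.6 - 1.2 = 43.5684 dBW

43.5684 dBW


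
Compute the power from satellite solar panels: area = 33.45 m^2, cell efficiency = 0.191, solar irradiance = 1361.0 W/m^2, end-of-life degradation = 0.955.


P = area * eta * S * degradation
P = 33.45 * 0.191 * 1361.0 * 0.955
P = 8304.0697 W

8304.0697 W


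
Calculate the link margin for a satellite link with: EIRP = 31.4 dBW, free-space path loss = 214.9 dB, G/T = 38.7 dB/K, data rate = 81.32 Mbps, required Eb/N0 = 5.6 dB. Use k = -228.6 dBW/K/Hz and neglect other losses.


C/N0 = EIRP - FSPL + G/T - k = 31.4 - 214.9 + 38.7 - (-228.6)
C/N0 = 83.8000 dB-Hz
R_b = 81.32 Mbps = 8.132e+07 bps -> 10*log10(R_b) = 79.1020 dB-Hz
Eb/N0 = C/N0 - 10*log10(R_b) = 83.8000 - 79.1020 = 4.6980 dB
Margin = Eb/N0 - Eb/N0_req = 4.6980 - 5.6 = -0.9019737 dB (negative margin: link does not close)

-0.9020 dB


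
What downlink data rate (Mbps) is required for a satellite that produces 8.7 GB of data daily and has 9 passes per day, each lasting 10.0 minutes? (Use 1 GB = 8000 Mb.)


total contact time = 9 * 10.0 * 60 = 5400.0000 s
data = 8.7 GB = 69600.0000 Mb
rate = 69600.0000 / 5400.0000 = 12.8889 Mbps

12.8889 Mbps


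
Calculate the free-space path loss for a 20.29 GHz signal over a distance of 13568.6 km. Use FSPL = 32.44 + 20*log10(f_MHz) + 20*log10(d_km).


f = 20.29 GHz = 20290.0000 MHz
d = 13568.6 km
FSPL = 32.44 + 20*log10(20290.0000) + 20*log10(13568.6)
FSPL = 32.44 + 86.1456 + 82.6507
FSPL = 201.2363 dB

201.2363 dB


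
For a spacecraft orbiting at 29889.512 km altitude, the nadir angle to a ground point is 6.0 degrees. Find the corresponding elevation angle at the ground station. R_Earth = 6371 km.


r = R_E + alt = 36260.5120 km
Law of sines in the satellite / Earth-center / ground-point triangle:
  sin(nadir)/R_E = sin(90 + el)/r  =>  cos(el) = (r/R_E)*sin(nadir)
cos(el) = (36260.5120 / 6371.0000) * sin(6.0 deg) = 0.5949232
el = arccos(0.5949232) = 53.4928 deg
(Earth-central angle = 90 - nadir - el = 30.5072 deg)

53.4928 degrees


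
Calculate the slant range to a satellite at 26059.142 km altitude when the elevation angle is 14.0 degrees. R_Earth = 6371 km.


h = 26059.142 km, el = 14.0 deg
d = -R_E*sin(el) + sqrt((R_E*sin(el))^2 + 2*R_E*h + h^2)
d = -6371.0000*sin(0.2443461) + sqrt((6371.0000*0.2419219)^2 + 2*6371.0000*26059.142 + 26059.142^2)
d = 30294.2308 km

30294.2308 km


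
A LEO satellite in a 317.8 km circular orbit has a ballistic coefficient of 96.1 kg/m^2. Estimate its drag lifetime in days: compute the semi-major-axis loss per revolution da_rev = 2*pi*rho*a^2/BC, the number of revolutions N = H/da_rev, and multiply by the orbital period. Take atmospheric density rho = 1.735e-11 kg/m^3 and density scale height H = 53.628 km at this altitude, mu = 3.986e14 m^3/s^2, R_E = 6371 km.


a = R_E + alt = 6688.8000 km = 6.6888e+06 m
da_rev = 2*pi*rho*a^2/BC = 2*pi*1.735e-11*(6.6888e+06)^2/96.1 = 50.751909 m per revolution
N = H/da_rev = 53628.0000 m / 50.751909 m = 1056.6696 revolutions
P = 2*pi*sqrt(a^3/mu) = 5444.1933 s
lifetime = N*P = 1056.6696 * 5444.1933 = 5.7527136e+06 s = 66.5823 days

66.5823 days


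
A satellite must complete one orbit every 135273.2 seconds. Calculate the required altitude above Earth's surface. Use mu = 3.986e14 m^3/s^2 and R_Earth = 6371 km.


T = 135273.2 s
r = (mu*T^2/(4*pi^2))^(1/3) = (3.986e14 * 135273.2^2 / (4*pi^2))^(1/3)
r = 5.6955241e+07 m = 56955.2412 km
alt = r - R_E = 56955.2412 - 6371 = 50584.2412 km

50584.2412 km


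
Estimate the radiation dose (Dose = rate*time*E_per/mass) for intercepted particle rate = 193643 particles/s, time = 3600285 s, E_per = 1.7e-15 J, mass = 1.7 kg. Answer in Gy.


Total energy deposited = rate * time * E_per
  = 193643 * 3600285 * 1.7e-15 = 0.001185189 J
Dose = E_total / mass = 0.001185189 / 1.7
Dose = 6.9716999e-04 Gy

6.9717e-04 Gy


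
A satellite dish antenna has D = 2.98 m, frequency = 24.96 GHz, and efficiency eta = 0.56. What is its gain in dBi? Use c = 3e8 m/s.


lambda = c/f = 3e8 / 2.496e+10 = 0.01201923 m
G = eta*(pi*D/lambda)^2 = 0.56*(pi*2.98/0.01201923)^2
G = 339755.8577 (linear)
G = 10*log10(339755.8577) = 55.3117 dBi

55.3117 dBi


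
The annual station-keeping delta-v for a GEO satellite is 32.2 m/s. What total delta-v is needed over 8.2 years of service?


dV = rate * years = 32.2 * 8.2
dV = 264.0400 m/s

264.0400 m/s


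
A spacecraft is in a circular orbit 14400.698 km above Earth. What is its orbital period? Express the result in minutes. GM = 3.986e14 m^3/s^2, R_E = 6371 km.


r = 20771.6980 km = 2.0771698e+07 m
T = 2*pi*sqrt(r^3/mu) = 2*pi*sqrt(8.9622282e+21 / 3.986e14)
T = 29793.3419 s = 496.5557 min

496.5557 minutes


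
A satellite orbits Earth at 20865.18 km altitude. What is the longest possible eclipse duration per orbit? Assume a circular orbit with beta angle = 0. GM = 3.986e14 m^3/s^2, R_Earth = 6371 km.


r = 27236.1800 km
T = 745.5543 min
Eclipse fraction = arcsin(R_E/r)/pi = arcsin(6371.0000/27236.1800)/pi
= arcsin(0.2339168)/pi = 0.07515433
Eclipse duration = 0.07515433 * 745.5543 = 56.0316 min

56.0316 minutes


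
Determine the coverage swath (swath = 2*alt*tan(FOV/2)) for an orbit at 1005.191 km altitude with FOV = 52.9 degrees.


FOV = 52.9 deg = 0.9232792 rad
swath = 2 * alt * tan(FOV/2) = 2 * 1005.191 * tan(0.4616396)
swath = 2 * 1005.191 * 0.4974925
swath = 1000.1499 km

1000.1499 km


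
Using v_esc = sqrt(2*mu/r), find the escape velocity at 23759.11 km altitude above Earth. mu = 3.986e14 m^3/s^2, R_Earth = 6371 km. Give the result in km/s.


r = 6371.0 + 23759.11 = 30130.1100 km = 3.013011e+07 m
v_esc = sqrt(2*mu/r) = sqrt(2*3.986e14 / 3.013011e+07)
v_esc = 5143.7907 m/s = 5.1438 km/s

5.1438 km/s


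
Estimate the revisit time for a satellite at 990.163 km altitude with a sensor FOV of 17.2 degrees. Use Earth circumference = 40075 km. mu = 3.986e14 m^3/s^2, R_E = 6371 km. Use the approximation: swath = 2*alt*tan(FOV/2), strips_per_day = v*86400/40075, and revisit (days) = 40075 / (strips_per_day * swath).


swath = 2*990.163*tan(0.1500983) = 299.4961 km
v = sqrt(mu/r) = 7358.6040 m/s = 7.3586 km/s
strips/day = v*86400/40075 = 7.3586*86400/40075 = 15.8648
coverage/day = strips * swath = 15.8648 * 299.4961 = 4751.4579 km
revisit = 40075 / 4751.4579 = 8.4343 days

8.4343 days


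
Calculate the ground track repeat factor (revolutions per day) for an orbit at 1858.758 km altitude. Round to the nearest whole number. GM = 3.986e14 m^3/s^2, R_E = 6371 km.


r = 8.229758e+06 m
T = 2*pi*sqrt(r^3/mu) = 7430.0514 s = 123.8342 min
revs/day = 1440 / 123.8342 = 11.6285
Rounded: 12 revolutions per day

12 revolutions per day


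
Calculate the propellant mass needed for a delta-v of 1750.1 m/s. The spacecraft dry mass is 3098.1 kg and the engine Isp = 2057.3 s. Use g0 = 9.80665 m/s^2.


ve = Isp * g0 = 2057.3 * 9.80665 = 20175.221045 m/s
mass ratio = exp(dv/ve) = exp(1750.1/20175.221045) = 1.09061856
m_prop = m_dry * (mr - 1) = 3098.1 * (1.09061856 - 1)
m_prop = 280.7454 kg

280.7454 kg


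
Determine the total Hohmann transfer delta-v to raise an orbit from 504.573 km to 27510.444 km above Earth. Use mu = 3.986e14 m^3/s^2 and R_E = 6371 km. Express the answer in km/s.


r1 = 6875.5730 km = 6.875573e+06 m
r2 = 33881.4440 km = 3.3881444e+07 m
dv1 = sqrt(mu/r1)*(sqrt(2*r2/(r1+r2)) - 1) = 2203.6587 m/s
dv2 = sqrt(mu/r2)*(1 - sqrt(2*r1/(r1+r2))) = 1437.6437 m/s
total dv = |dv1| + |dv2| = 2203.6587 + 1437.6437 = 3641.3023 m/s = 3.6413 km/s

3.6413 km/s


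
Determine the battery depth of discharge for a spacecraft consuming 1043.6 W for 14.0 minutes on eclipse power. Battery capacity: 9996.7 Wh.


E_used = P * t / 60 = 1043.6 * 14.0 / 60 = 243.5067 Wh
DOD = E_used / E_total * 100 = 243.5067 / 9996.7 * 100
DOD = 2.4359 %

2.4359 %


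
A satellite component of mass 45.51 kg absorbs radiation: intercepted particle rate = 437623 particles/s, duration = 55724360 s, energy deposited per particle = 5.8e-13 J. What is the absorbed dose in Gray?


Total energy deposited = rate * time * E_per
  = 437623 * 55724360 * 5.8e-13 = 14.1440 J
Dose = E_total / mass = 14.1440 / 45.51
Dose = 0.3107895 Gy

0.3108 Gy


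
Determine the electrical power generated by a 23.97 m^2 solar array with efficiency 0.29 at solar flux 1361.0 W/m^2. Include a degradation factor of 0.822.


P = area * eta * S * degradation
P = 23.97 * 0.29 * 1361.0 * 0.822
P = 7776.7113 W

7776.7113 W


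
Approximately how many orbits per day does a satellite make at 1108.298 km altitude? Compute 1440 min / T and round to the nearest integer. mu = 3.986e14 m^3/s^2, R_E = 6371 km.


r = 7.479298e+06 m
T = 2*pi*sqrt(r^3/mu) = 6437.2811 s = 107.2880 min
revs/day = 1440 / 107.2880 = 13.4218
Rounded: 13 revolutions per day

13 revolutions per day


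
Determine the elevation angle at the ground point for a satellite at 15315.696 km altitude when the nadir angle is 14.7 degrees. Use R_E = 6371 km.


r = R_E + alt = 21686.6960 km
Law of sines in the satellite / Earth-center / ground-point triangle:
  sin(nadir)/R_E = sin(90 + el)/r  =>  cos(el) = (r/R_E)*sin(nadir)
cos(el) = (21686.6960 / 6371.0000) * sin(14.7 deg) = 0.8637846
el = arccos(0.8637846) = 30.2558 deg
(Earth-central angle = 90 - nadir - el = 45.0442 deg)

30.2558 degrees


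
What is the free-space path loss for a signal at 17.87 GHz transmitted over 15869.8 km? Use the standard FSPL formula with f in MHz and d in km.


f = 17.87 GHz = 17870.0000 MHz
d = 15869.8 km
FSPL = 32.44 + 20*log10(17870.0000) + 20*log10(15869.8)
FSPL = 32.44 + 85.0425 + 84.0114
FSPL = 201.4939 dB

201.4939 dB


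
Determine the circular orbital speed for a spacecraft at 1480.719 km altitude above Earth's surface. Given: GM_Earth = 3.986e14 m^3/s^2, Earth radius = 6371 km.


r = R_E + alt = 6371.0 + 1480.719 = 7851.7190 km = 7.851719e+06 m
v = sqrt(mu/r) = sqrt(3.986e14 / 7.851719e+06) = 7125.0230 m/s = 7.1250 km/s

7.1250 km/s


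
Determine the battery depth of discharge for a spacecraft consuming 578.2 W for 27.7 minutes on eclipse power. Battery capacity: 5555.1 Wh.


E_used = P * t / 60 = 578.2 * 27.7 / 60 = 266.9357 Wh
DOD = E_used / E_total * 100 = 266.9357 / 5555.1 * 100
DOD = 4.8052 %

4.8052 %


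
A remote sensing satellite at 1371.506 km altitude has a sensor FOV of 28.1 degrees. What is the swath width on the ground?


FOV = 28.1 deg = 0.4904375 rad
swath = 2 * alt * tan(FOV/2) = 2 * 1371.506 * tan(0.2452188)
swath = 2 * 1371.506 * 0.2502551
swath = 686.4528 km

686.4528 km


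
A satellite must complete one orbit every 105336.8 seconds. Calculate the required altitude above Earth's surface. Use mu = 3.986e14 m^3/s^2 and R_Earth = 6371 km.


T = 105336.8 s
r = (mu*T^2/(4*pi^2))^(1/3) = (3.986e14 * 105336.8^2 / (4*pi^2))^(1/3)
r = 4.8207277e+07 m = 48207.2769 km
alt = r - R_E = 48207.2769 - 6371 = 41836.2769 km

41836.2769 km


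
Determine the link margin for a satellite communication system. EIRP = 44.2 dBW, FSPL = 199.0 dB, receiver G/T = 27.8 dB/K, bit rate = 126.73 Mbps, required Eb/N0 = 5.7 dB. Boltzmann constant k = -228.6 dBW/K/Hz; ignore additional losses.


C/N0 = EIRP - FSPL + G/T - k = 44.2 - 199.0 + 27.8 - (-228.6)
C/N0 = 101.6000 dB-Hz
R_b = 126.73 Mbps = 1.2673e+08 bps -> 10*log10(R_b) = 81.0288 dB-Hz
Eb/N0 = C/N0 - 10*log10(R_b) = 101.6000 - 81.0288 = 20.5712 dB
Margin = Eb/N0 - Eb/N0_req = 20.5712 - 5.7 = 14.8712 dB (link closes)

14.8712 dB


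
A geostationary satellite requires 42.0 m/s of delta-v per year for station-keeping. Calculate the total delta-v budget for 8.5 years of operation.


dV = rate * years = 42.0 * 8.5
dV = 357.0000 m/s

357.0000 m/s


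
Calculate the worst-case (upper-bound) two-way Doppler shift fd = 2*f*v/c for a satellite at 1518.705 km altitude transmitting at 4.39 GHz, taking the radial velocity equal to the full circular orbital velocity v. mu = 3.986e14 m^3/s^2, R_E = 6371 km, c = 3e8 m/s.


r = 7.889705e+06 m
v = sqrt(mu/r) = 7107.8502 m/s (worst-case radial velocity)
f = 4.39 GHz = 4.39e+09 Hz
fd = 2*f*v/c = 2*4.39e+09*7107.8502/3.0e+08
fd = 208023.0817 Hz

208023.0817 Hz


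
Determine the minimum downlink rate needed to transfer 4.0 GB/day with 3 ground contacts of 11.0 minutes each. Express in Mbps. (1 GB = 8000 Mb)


total contact time = 3 * 11.0 * 60 = 1980.0000 s
data = 4.0 GB = 32000.0000 Mb
rate = 32000.0000 / 1980.0000 = 16.1616 Mbps

16.1616 Mbps


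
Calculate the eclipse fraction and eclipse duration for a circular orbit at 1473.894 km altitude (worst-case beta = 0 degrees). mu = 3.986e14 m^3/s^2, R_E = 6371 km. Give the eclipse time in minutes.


r = 7844.8940 km
T = 115.2499 min
Eclipse fraction = arcsin(R_E/r)/pi = arcsin(6371.0000/7844.8940)/pi
= arcsin(0.8121206)/pi = 0.3016869
Eclipse duration = 0.3016869 * 115.2499 = 34.7694 min

34.7694 minutes


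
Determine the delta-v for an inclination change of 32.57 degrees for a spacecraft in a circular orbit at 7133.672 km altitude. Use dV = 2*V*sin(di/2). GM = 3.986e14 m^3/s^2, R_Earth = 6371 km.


r = 13504.6720 km = 1.3504672e+07 m
V = sqrt(mu/r) = 5432.8364 m/s
di = 32.57 deg = 0.5684537 rad
dV = 2*V*sin(di/2) = 2*5432.8364*sin(0.2842269)
dV = 3046.9022 m/s = 3.0469 km/s

3.0469 km/s


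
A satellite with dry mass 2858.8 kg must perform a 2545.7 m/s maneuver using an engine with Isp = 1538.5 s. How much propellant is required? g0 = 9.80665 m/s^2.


ve = Isp * g0 = 1538.5 * 9.80665 = 15087.531025 m/s
mass ratio = exp(dv/ve) = exp(2545.7/15087.531025) = 1.18379897
m_prop = m_dry * (mr - 1) = 2858.8 * (1.18379897 - 1)
m_prop = 525.4445 kg

525.4445 kg


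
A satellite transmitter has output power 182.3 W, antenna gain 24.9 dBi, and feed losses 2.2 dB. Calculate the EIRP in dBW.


Pt = 182.3 W = 22.6079 dBW
EIRP = Pt_dBW + Gt - losses = 22.6079 + 24.9 - 2.2 = 45.3079 dBW

45.3079 dBW


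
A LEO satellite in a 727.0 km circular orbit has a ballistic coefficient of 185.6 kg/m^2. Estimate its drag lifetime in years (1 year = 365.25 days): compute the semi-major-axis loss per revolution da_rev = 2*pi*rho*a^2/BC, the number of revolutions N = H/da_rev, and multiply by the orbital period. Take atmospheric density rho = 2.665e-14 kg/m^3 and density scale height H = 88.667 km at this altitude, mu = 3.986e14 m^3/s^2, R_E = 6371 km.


a = R_E + alt = 7098.0000 km = 7.098e+06 m
da_rev = 2*pi*rho*a^2/BC = 2*pi*2.665e-14*(7.098e+06)^2/185.6 = 0.0454538945 m per revolution
N = H/da_rev = 88667.0000 m / 0.0454538945 m = 1.9507019e+06 revolutions
P = 2*pi*sqrt(a^3/mu) = 5951.3462 s
lifetime = N*P = 1.9507019e+06 * 5951.3462 = 1.1609303e+10 s = 134366.9273 days
years = 134366.9273 / 365.25 = 367.8766 years

367.8766 years


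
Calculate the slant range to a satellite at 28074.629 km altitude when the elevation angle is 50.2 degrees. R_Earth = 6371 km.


h = 28074.629 km, el = 50.2 deg
d = -R_E*sin(el) + sqrt((R_E*sin(el))^2 + 2*R_E*h + h^2)
d = -6371.0000*sin(0.8761553) + sqrt((6371.0000*0.7682835)^2 + 2*6371.0000*28074.629 + 28074.629^2)
d = 29308.6301 km

29308.6301 km


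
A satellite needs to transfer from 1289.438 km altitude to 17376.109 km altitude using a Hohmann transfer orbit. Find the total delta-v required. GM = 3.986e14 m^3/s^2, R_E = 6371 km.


r1 = 7660.4380 km = 7.660438e+06 m
r2 = 23747.1090 km = 2.3747109e+07 m
dv1 = sqrt(mu/r1)*(sqrt(2*r2/(r1+r2)) - 1) = 1657.0105 m/s
dv2 = sqrt(mu/r2)*(1 - sqrt(2*r1/(r1+r2))) = 1235.5121 m/s
total dv = |dv1| + |dv2| = 1657.0105 + 1235.5121 = 2892.5226 m/s = 2.8925 km/s

2.8925 km/s


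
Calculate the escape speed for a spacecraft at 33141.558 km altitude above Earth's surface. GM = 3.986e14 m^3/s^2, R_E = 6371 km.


r = 6371.0 + 33141.558 = 39512.5580 km = 3.9512558e+07 m
v_esc = sqrt(2*mu/r) = sqrt(2*3.986e14 / 3.9512558e+07)
v_esc = 4491.7551 m/s = 4.4918 km/s

4.4918 km/s


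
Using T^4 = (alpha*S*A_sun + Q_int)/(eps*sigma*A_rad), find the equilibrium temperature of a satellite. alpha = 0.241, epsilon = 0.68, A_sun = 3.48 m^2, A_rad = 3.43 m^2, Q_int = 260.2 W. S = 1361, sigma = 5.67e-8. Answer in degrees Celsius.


Numerator = alpha*S*A_sun + Q_int = 0.241*1361*3.48 + 260.2 = 1401.6435 W
Denominator = eps*sigma*A_rad = 0.68*5.67e-8*3.43 = 1.3224708e-07 W/K^4
T^4 = 1.0598672e+10 K^4
T = 320.8580 K = 47.7080 C

47.7080 degrees Celsius


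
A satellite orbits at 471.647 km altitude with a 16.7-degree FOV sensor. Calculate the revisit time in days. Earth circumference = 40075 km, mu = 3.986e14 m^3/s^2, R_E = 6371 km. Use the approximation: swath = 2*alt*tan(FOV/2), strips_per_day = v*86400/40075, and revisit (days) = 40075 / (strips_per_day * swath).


swath = 2*471.647*tan(0.145735) = 138.4525 km
v = sqrt(mu/r) = 7632.3201 m/s = 7.6323 km/s
strips/day = v*86400/40075 = 7.6323*86400/40075 = 16.4550
coverage/day = strips * swath = 16.4550 * 138.4525 = 2278.2304 km
revisit = 40075 / 2278.2304 = 17.5904 days

17.5904 days


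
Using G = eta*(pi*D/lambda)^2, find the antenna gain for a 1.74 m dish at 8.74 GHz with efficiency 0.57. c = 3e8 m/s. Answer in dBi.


lambda = c/f = 3e8 / 8.74e+09 = 0.03432494 m
G = eta*(pi*D/lambda)^2 = 0.57*(pi*1.74/0.03432494)^2
G = 14456.1769 (linear)
G = 10*log10(14456.1769) = 41.6005 dBi

41.6005 dBi


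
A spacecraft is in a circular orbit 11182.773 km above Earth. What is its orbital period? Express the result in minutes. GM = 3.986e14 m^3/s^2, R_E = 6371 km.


r = 17553.7730 km = 1.7553773e+07 m
T = 2*pi*sqrt(r^3/mu) = 2*pi*sqrt(5.4089309e+21 / 3.986e14)
T = 23145.5198 s = 385.7587 min

385.7587 minutes


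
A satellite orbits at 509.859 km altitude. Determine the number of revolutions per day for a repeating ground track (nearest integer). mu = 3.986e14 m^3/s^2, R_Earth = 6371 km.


r = 6.880859e+06 m
T = 2*pi*sqrt(r^3/mu) = 5680.3515 s = 94.6725 min
revs/day = 1440 / 94.6725 = 15.2103
Rounded: 15 revolutions per day

15 revolutions per day


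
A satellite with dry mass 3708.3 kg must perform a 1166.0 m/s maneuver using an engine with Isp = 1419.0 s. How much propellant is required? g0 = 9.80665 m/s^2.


ve = Isp * g0 = 1419.0 * 9.80665 = 13915.636350 m/s
mass ratio = exp(dv/ve) = exp(1166.0/13915.636350) = 1.08740121
m_prop = m_dry * (mr - 1) = 3708.3 * (1.08740121 - 1)
m_prop = 324.1099 kg

324.1099 kg


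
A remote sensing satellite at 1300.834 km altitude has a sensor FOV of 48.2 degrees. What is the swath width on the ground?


FOV = 48.2 deg = 0.8412487 rad
swath = 2 * alt * tan(FOV/2) = 2 * 1300.834 * tan(0.4206243)
swath = 2 * 1300.834 * 0.4473216
swath = 1163.7823 km

1163.7823 km


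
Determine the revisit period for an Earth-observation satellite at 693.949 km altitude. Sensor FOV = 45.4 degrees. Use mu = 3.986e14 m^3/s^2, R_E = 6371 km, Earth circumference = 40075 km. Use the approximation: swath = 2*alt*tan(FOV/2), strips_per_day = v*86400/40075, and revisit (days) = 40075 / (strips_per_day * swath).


swath = 2*693.949*tan(0.3961897) = 580.5703 km
v = sqrt(mu/r) = 7511.2831 m/s = 7.5113 km/s
strips/day = v*86400/40075 = 7.5113*86400/40075 = 16.1940
coverage/day = strips * swath = 16.1940 * 580.5703 = 9401.7601 km
revisit = 40075 / 9401.7601 = 4.2625 days

4.2625 days


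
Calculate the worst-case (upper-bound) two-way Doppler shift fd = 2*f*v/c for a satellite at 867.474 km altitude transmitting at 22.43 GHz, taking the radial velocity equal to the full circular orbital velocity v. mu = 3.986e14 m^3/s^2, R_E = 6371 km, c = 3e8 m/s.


r = 7.238474e+06 m
v = sqrt(mu/r) = 7420.7045 m/s (worst-case radial velocity)
f = 22.43 GHz = 2.243e+10 Hz
fd = 2*f*v/c = 2*2.243e+10*7420.7045/3.0e+08
fd = 1.1096427e+06 Hz

1.1096e+06 Hz


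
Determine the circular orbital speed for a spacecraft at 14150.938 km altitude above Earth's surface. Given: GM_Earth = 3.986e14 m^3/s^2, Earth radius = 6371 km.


r = R_E + alt = 6371.0 + 14150.938 = 20521.9380 km = 2.0521938e+07 m
v = sqrt(mu/r) = sqrt(3.986e14 / 2.0521938e+07) = 4407.1665 m/s = 4.4072 km/s

4.4072 km/s


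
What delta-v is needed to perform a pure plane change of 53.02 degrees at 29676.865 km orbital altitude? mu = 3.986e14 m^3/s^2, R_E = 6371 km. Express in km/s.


r = 36047.8650 km = 3.6047865e+07 m
V = sqrt(mu/r) = 3325.2850 m/s
di = 53.02 deg = 0.9253736 rad
dV = 2*V*sin(di/2) = 2*3325.2850*sin(0.4626868)
dV = 2968.5085 m/s = 2.9685 km/s

2.9685 km/s


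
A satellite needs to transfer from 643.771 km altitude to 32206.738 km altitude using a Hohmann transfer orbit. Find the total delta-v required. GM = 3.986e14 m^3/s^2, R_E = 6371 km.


r1 = 7014.7710 km = 7.014771e+06 m
r2 = 38577.7380 km = 3.8577738e+07 m
dv1 = sqrt(mu/r1)*(sqrt(2*r2/(r1+r2)) - 1) = 2268.0499 m/s
dv2 = sqrt(mu/r2)*(1 - sqrt(2*r1/(r1+r2))) = 1431.3044 m/s
total dv = |dv1| + |dv2| = 2268.0499 + 1431.3044 = 3699.3542 m/s = 3.6994 km/s

3.6994 km/s


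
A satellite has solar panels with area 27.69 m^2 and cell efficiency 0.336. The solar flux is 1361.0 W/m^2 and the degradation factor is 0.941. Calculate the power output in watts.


P = area * eta * S * degradation
P = 27.69 * 0.336 * 1361.0 * 0.941
P = 11915.4372 W

11915.4372 W


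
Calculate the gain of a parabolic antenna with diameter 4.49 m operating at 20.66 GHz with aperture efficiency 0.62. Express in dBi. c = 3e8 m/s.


lambda = c/f = 3e8 / 2.066e+10 = 0.01452081 m
G = eta*(pi*D/lambda)^2 = 0.62*(pi*4.49/0.01452081)^2
G = 585062.4720 (linear)
G = 10*log10(585062.4720) = 57.6720 dBi

57.6720 dBi


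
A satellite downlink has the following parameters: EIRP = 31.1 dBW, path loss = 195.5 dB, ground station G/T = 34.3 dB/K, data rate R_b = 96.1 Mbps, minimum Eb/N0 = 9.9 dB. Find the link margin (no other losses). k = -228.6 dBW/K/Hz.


C/N0 = EIRP - FSPL + G/T - k = 31.1 - 195.5 + 34.3 - (-228.6)
C/N0 = 98.5000 dB-Hz
R_b = 96.1 Mbps = 9.61e+07 bps -> 10*log10(R_b) = 79.8272 dB-Hz
Eb/N0 = C/N0 - 10*log10(R_b) = 98.5000 - 79.8272 = 18.6728 dB
Margin = Eb/N0 - Eb/N0_req = 18.6728 - 9.9 = 8.7728 dB (link closes)

8.7728 dB


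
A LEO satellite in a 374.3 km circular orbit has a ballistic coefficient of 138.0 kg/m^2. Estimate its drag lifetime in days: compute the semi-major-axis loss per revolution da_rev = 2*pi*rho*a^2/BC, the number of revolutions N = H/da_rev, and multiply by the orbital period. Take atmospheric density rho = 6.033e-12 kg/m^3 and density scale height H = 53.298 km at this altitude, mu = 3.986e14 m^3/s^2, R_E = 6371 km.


a = R_E + alt = 6745.3000 km = 6.7453e+06 m
da_rev = 2*pi*rho*a^2/BC = 2*pi*6.033e-12*(6.7453e+06)^2/138.0 = 12.497889 m per revolution
N = H/da_rev = 53298.0000 m / 12.497889 m = 4264.5604 revolutions
P = 2*pi*sqrt(a^3/mu) = 5513.3191 s
lifetime = N*P = 4264.5604 * 5513.3191 = 2.3511882e+07 s = 272.1283 days

272.1283 days


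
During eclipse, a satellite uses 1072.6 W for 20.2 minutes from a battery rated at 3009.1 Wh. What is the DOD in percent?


E_used = P * t / 60 = 1072.6 * 20.2 / 60 = 361.1087 Wh
DOD = E_used / E_total * 100 = 361.1087 / 3009.1 * 100
DOD = 12.0006 %

12.0006 %


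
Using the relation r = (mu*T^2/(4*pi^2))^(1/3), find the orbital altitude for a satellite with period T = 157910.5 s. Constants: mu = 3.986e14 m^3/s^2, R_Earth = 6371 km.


T = 157910.5 s
r = (mu*T^2/(4*pi^2))^(1/3) = (3.986e14 * 157910.5^2 / (4*pi^2))^(1/3)
r = 6.314416e+07 m = 63144.1602 km
alt = r - R_E = 63144.1602 - 6371 = 56773.1602 km

56773.1602 km


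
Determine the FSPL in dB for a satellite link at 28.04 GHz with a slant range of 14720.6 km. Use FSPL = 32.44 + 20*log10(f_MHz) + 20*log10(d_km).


f = 28.04 GHz = 28040.0000 MHz
d = 14720.6 km
FSPL = 32.44 + 20*log10(28040.0000) + 20*log10(14720.6)
FSPL = 32.44 + 88.9556 + 83.3585
FSPL = 204.7541 dB

204.7541 dB


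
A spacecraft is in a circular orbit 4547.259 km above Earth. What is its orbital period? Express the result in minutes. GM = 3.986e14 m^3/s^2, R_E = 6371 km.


r = 10918.2590 km = 1.0918259e+07 m
T = 2*pi*sqrt(r^3/mu) = 2*pi*sqrt(1.301548e+21 / 3.986e14)
T = 11353.8018 s = 189.2300 min

189.2300 minutes


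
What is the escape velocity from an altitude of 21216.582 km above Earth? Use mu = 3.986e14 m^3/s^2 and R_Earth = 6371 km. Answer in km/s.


r = 6371.0 + 21216.582 = 27587.5820 km = 2.7587582e+07 m
v_esc = sqrt(2*mu/r) = sqrt(2*3.986e14 / 2.7587582e+07)
v_esc = 5375.5985 m/s = 5.3756 km/s

5.3756 km/s


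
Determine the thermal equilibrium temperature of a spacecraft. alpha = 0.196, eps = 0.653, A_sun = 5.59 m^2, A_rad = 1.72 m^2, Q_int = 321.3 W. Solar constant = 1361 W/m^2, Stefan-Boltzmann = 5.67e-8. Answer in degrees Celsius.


Numerator = alpha*S*A_sun + Q_int = 0.196*1361*5.59 + 321.3 = 1812.4660 W
Denominator = eps*sigma*A_rad = 0.653*5.67e-8*1.72 = 6.3683172e-08 W/K^4
T^4 = 2.8460675e+10 K^4
T = 410.7346 K = 137.5846 C

137.5846 degrees Celsius


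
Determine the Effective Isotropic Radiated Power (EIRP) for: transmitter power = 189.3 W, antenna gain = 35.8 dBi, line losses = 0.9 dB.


Pt = 189.3 W = 22.7715 dBW
EIRP = Pt_dBW + Gt - losses = 22.7715 + 35.8 - 0.9 = 57.6715 dBW

57.6715 dBW


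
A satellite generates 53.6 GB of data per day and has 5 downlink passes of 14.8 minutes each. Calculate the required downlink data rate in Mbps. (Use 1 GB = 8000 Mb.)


total contact time = 5 * 14.8 * 60 = 4440.0000 s
data = 53.6 GB = 428800.0000 Mb
rate = 428800.0000 / 4440.0000 = 96.5766 Mbps

96.5766 Mbps


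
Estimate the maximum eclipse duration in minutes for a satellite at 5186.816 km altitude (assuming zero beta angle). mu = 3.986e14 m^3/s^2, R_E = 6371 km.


r = 11557.8160 km
T = 206.0979 min
Eclipse fraction = arcsin(R_E/r)/pi = arcsin(6371.0000/11557.8160)/pi
= arcsin(0.5512287)/pi = 0.1858408
Eclipse duration = 0.1858408 * 206.0979 = 38.3014 min

38.3014 minutes
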